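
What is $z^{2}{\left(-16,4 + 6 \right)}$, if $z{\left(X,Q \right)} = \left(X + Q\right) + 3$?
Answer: $9$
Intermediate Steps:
$z{\left(X,Q \right)} = 3 + Q + X$ ($z{\left(X,Q \right)} = \left(Q + X\right) + 3 = 3 + Q + X$)
$z^{2}{\left(-16,4 + 6 \right)} = \left(3 + \left(4 + 6\right) - 16\right)^{2} = \left(3 + 10 - 16\right)^{2} = \left(-3\right)^{2} = 9$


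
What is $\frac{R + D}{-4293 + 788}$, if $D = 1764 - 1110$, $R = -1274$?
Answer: $\frac{124}{701} \approx 0.17689$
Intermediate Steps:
$D = 654$
$\frac{R + D}{-4293 + 788} = \frac{-1274 + 654}{-4293 + 788} = - \frac{620}{-3505} = \left(-620\right) \left(- \frac{1}{3505}\right) = \frac{124}{701}$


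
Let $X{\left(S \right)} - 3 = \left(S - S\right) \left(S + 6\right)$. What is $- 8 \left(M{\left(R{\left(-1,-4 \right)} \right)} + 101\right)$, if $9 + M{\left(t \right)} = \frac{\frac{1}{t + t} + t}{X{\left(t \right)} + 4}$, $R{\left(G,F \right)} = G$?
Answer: $- \frac{5140}{7} \approx -734.29$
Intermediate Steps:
$X{\left(S \right)} = 3$ ($X{\left(S \right)} = 3 + \left(S - S\right) \left(S + 6\right) = 3 + 0 \left(6 + S\right) = 3 + 0 = 3$)
$M{\left(t \right)} = -9 + \frac{t}{7} + \frac{1}{14 t}$ ($M{\left(t \right)} = -9 + \frac{\frac{1}{t + t} + t}{3 + 4} = -9 + \frac{\frac{1}{2 t} + t}{7} = -9 + \left(\frac{1}{2 t} + t\right) \frac{1}{7} = -9 + \left(t + \frac{1}{2 t}\right) \frac{1}{7} = -9 + \left(\frac{t}{7} + \frac{1}{14 t}\right) = -9 + \frac{t}{7} + \frac{1}{14 t}$)
$- 8 \left(M{\left(R{\left(-1,-4 \right)} \right)} + 101\right) = - 8 \left(\left(-9 + \frac{1}{7} \left(-1\right) + \frac{1}{14 \left(-1\right)}\right) + 101\right) = - 8 \left(\left(-9 - \frac{1}{7} + \frac{1}{14} \left(-1\right)\right) + 101\right) = - 8 \left(\left(-9 - \frac{1}{7} - \frac{1}{14}\right) + 101\right) = - 8 \left(- \frac{129}{14} + 101\right) = \left(-8\right) \frac{1285}{14} = - \frac{5140}{7}$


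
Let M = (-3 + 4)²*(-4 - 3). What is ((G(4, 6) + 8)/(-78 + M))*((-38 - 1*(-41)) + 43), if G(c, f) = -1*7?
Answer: -46/85 ≈ -0.54118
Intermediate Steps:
G(c, f) = -7
M = -7 (M = 1²*(-7) = 1*(-7) = -7)
((G(4, 6) + 8)/(-78 + M))*((-38 - 1*(-41)) + 43) = ((-7 + 8)/(-78 - 7))*((-38 - 1*(-41)) + 43) = (1/(-85))*((-38 + 41) + 43) = (1*(-1/85))*(3 + 43) = -1/85*46 = -46/85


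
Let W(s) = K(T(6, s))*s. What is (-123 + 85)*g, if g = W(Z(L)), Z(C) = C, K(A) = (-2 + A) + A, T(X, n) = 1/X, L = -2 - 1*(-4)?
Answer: 380/3 ≈ 126.67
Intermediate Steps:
L = 2 (L = -2 + 4 = 2)
K(A) = -2 + 2*A
W(s) = -5*s/3 (W(s) = (-2 + 2/6)*s = (-2 + 2*(⅙))*s = (-2 + ⅓)*s = -5*s/3)
g = -10/3 (g = -5/3*2 = -10/3 ≈ -3.3333)
(-123 + 85)*g = (-123 + 85)*(-10/3) = -38*(-10/3) = 380/3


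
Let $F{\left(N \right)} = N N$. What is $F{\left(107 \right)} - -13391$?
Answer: $24840$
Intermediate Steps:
$F{\left(N \right)} = N^{2}$
$F{\left(107 \right)} - -13391 = 107^{2} - -13391 = 11449 + \left(-9958 + 23349\right) = 11449 + 13391 = 24840$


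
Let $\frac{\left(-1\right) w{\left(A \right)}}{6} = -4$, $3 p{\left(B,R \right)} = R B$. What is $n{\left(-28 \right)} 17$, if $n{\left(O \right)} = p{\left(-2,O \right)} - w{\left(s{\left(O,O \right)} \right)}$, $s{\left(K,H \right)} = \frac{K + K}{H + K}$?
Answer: $- \frac{272}{3} \approx -90.667$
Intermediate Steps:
$s{\left(K,H \right)} = \frac{2 K}{H + K}$
$p{\left(B,R \right)} = \frac{B R}{3}$ ($p{\left(B,R \right)} = \frac{R B}{3} = \frac{B R}{3}$)
$w{\left(A \right)} = 24$ ($w{\left(A \right)} = \left(-6\right) \left(-4\right) = 24$)
$n{\left(O \right)} = -24 - \frac{2 O}{3}$ ($n{\left(O \right)} = \frac{1}{3} \left(-2\right) O - 24 = - \frac{2 O}{3} - 24 = -24 - \frac{2 O}{3}$)
$n{\left(-28 \right)} 17 = \left(-24 - - \frac{56}{3}\right) 17 = \left(-24 + \frac{56}{3}\right) 17 = \left(- \frac{16}{3}\right) 17 = - \frac{272}{3}$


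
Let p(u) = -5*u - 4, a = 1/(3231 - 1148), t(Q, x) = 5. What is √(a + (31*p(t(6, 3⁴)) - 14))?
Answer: I*√3961403574/2083 ≈ 30.216*I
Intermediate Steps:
a = 1/2083 ≈ 0.00048008
p(u) = -4 - 5*u
√(a + (31*p(t(6, 3⁴)) - 14)) = √(1/2083 + (31*(-4 - 5*5) - 14)) = √(1/2083 + (31*(-4 - 25) - 14)) = √(1/2083 + (31*(-29) - 14)) = √(1/2083 + (-899 - 14)) = √(1/2083 - 913) = √(-1901778/2083) = I*√3961403574/2083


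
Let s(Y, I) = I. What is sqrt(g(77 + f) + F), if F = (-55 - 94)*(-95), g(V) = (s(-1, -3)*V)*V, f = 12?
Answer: 2*I*sqrt(2402) ≈ 98.02*I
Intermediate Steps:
g(V) = -3*V**2 (g(V) = (-3*V)*V = -3*V**2)
F = 14155 (F = -149*(-95) = 14155)
sqrt(g(77 + f) + F) = sqrt(-3*(77 + 12)**2 + 14155) = sqrt(-3*89**2 + 14155) = sqrt(-3*7921 + 14155) = sqrt(-23763 + 14155) = sqrt(-9608) = 2*I*sqrt(2402)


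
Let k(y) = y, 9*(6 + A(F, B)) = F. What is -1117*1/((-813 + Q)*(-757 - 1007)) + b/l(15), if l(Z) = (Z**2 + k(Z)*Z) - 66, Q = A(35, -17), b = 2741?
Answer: 123147949/17254272 ≈ 7.1372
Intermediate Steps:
A(F, B) = -6 + F/9
Q = -19/9 (Q = -6 + (1/9)*35 = -6 + 35/9 = -19/9 ≈ -2.1111)
l(Z) = -66 + 2*Z**2 (l(Z) = (Z**2 + Z*Z) - 66 = (Z**2 + Z**2) - 66 = 2*Z**2 - 66 = -66 + 2*Z**2)
-1117*1/((-813 + Q)*(-757 - 1007)) + b/l(15) = -1117*1/((-813 - 19/9)*(-757 - 1007)) + 2741/(-66 + 2*15**2) = -1117/((-1764*(-7336/9))) + 2741/(-66 + 2*225) = -1117/1437856 + 2741/(-66 + 450) = -1117*1/1437856 + 2741/384 = -1117/1437856 + 2741*(1/384) = -1117/1437856 + 2741/384 = 123147949/17254272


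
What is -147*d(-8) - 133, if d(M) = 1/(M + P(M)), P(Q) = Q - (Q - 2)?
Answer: -217/2 ≈ -108.50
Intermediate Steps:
P(Q) = 2 (P(Q) = Q - (-2 + Q) = Q + (2 - Q) = 2)
d(M) = 1/(2 + M) (d(M) = 1/(M + 2) = 1/(2 + M))
-147*d(-8) - 133 = -147/(2 - 8) - 133 = -147/(-6) - 133 = -147*(-⅙) - 133 = 49/2 - 133 = -217/2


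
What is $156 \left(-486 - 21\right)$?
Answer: $-79092$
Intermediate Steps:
$156 \left(-486 - 21\right) = 156 \left(-507\right) = -79092$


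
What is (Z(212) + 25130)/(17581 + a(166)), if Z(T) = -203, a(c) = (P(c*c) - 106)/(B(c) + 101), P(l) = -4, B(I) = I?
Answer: 6655509/4694017 ≈ 1.4179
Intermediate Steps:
a(c) = -110/(101 + c) (a(c) = (-4 - 106)/(c + 101) = -110/(101 + c))
(Z(212) + 25130)/(17581 + a(166)) = (-203 + 25130)/(17581 - 110/(101 + 166)) = 24927/(17581 - 110/267) = 24927/(4694017/267) = 24927*(267/4694017) = 6655509/4694017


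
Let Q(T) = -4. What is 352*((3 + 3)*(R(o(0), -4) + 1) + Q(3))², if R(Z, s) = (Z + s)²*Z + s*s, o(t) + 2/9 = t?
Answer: 114530044288/59049 ≈ 1.9396e+6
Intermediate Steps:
o(t) = -2/9 + t
R(Z, s) = s² + Z*(Z + s)² (R(Z, s) = Z*(Z + s)² + s² = s² + Z*(Z + s)²)
352*((3 + 3)*(R(o(0), -4) + 1) + Q(3))² = 352*((3 + 3)*(((-4)² + (-2/9 + 0)*((-2/9 + 0) - 4)²) + 1) - 4)² = 352*(6*((16 - 2*(-2/9 - 4)²/9) + 1) - 4)² = 352*(6*((16 - 2*(-38/9)²/9) + 1) - 4)² = 352*(6*((16 - 2/9*1444/81) + 1) - 4)² = 352*(6*((16 - 2888/729) + 1) - 4)² = 352*(6*(8776/729 + 1) - 4)² = 352*(6*(9505/729) - 4)² = 352*(19010/243 - 4)² = 352*(18038/243)² = 352*(325369444/59049) = 114530044288/59049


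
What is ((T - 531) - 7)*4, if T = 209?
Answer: -1316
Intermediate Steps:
((T - 531) - 7)*4 = ((209 - 531) - 7)*4 = (-322 - 7)*4 = -329*4 = -1316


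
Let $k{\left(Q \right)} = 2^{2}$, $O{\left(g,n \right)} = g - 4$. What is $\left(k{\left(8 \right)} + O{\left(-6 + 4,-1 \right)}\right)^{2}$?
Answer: $4$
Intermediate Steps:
$O{\left(g,n \right)} = -4 + g$
$k{\left(Q \right)} = 4$
$\left(k{\left(8 \right)} + O{\left(-6 + 4,-1 \right)}\right)^{2} = \left(4 + \left(-4 + \left(-6 + 4\right)\right)\right)^{2} = \left(4 - 6\right)^{2} = \left(-2\right)^{2} = 4$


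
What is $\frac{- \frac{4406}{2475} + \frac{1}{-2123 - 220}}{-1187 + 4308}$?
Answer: $- \frac{312901}{548437725} \approx -0.00057053$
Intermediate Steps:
$\frac{- \frac{4406}{2475} + \frac{1}{-2123 - 220}}{-1187 + 4308} = \frac{\left(-4406\right) \frac{1}{2475} + \frac{1}{-2343}}{3121} = \left(- \frac{4406}{2475} - \frac{1}{2343}\right) \frac{1}{3121} = \left(- \frac{312901}{175725}\right) \frac{1}{3121} = - \frac{312901}{548437725}$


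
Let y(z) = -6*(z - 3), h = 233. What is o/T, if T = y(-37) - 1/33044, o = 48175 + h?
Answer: 1599593952/7930559 ≈ 201.70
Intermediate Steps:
y(z) = 18 - 6*z (y(z) = -6*(-3 + z) = 18 - 6*z)
o = 48408 (o = 48175 + 233 = 48408)
T = 7930559/33044 (T = (18 - 6*(-37)) - 1/33044 = (18 + 222) - 1*1/33044 = 240 - 1/33044 = 7930559/33044 ≈ 240.00)
o/T = 48408/(7930559/33044) = 48408*(33044/7930559) = 1599593952/7930559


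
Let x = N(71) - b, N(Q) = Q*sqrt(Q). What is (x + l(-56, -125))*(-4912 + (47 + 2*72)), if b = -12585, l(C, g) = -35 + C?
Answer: -58984174 - 335191*sqrt(71) ≈ -6.1809e+7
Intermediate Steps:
N(Q) = Q**(3/2)
x = 12585 + 71*sqrt(71) (x = 71**(3/2) - 1*(-12585) = 71*sqrt(71) + 12585 = 12585 + 71*sqrt(71) ≈ 13183.)
(x + l(-56, -125))*(-4912 + (47 + 2*72)) = ((12585 + 71*sqrt(71)) + (-35 - 56))*(-4912 + (47 + 2*72)) = ((12585 + 71*sqrt(71)) - 91)*(-4912 + (47 + 144)) = (12494 + 71*sqrt(71))*(-4912 + 191) = (12494 + 71*sqrt(71))*(-4721) = -58984174 - 335191*sqrt(71)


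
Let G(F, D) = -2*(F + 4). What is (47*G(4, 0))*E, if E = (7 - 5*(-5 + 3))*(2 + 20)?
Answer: -281248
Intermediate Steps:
G(F, D) = -8 - 2*F (G(F, D) = -2*(4 + F) = -8 - 2*F)
E = 374 (E = (7 - 5*(-2))*22 = (7 + 10)*22 = 17*22 = 374)
(47*G(4, 0))*E = (47*(-8 - 2*4))*374 = (47*(-8 - 8))*374 = (47*(-16))*374 = -752*374 = -281248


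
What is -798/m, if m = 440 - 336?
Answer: -399/52 ≈ -7.6731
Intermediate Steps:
m = 104
-798/m = -798/104 = -798*1/104 = -399/52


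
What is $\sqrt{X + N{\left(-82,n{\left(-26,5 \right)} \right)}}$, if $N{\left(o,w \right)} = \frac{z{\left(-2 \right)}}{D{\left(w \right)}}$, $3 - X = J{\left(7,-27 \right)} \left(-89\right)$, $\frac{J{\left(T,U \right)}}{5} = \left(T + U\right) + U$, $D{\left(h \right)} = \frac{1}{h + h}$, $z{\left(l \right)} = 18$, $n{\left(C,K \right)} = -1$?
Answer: $2 i \sqrt{5237} \approx 144.73 i$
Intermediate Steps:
$D{\left(h \right)} = \frac{1}{2 h}$
$J{\left(T,U \right)} = 5 T + 10 U$ ($J{\left(T,U \right)} = 5 \left(\left(T + U\right) + U\right) = 5 \left(T + 2 U\right) = 5 T + 10 U$)
$X = -20912$ ($X = 3 - \left(5 \cdot 7 + 10 \left(-27\right)\right) \left(-89\right) = 3 - \left(35 - 270\right) \left(-89\right) = 3 - \left(-235\right) \left(-89\right) = 3 - 20915 = -20912$)
$N{\left(o,w \right)} = 36 w$ ($N{\left(o,w \right)} = \frac{18}{\frac{1}{2} \frac{1}{w}} = 18 \cdot 2 w = 36 w$)
$\sqrt{X + N{\left(-82,n{\left(-26,5 \right)} \right)}} = \sqrt{-20912 + 36 \left(-1\right)} = \sqrt{-20912 - 36} = \sqrt{-20948} = 2 i \sqrt{5237}$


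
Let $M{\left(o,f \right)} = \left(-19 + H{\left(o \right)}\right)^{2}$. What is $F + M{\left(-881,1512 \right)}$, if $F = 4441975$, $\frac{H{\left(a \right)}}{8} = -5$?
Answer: $4445456$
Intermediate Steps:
$H{\left(a \right)} = -40$ ($H{\left(a \right)} = 8 \left(-5\right) = -40$)
$M{\left(o,f \right)} = 3481$ ($M{\left(o,f \right)} = \left(-19 - 40\right)^{2} = \left(-59\right)^{2} = 3481$)
$F + M{\left(-881,1512 \right)} = 4441975 + 3481 = 4445456$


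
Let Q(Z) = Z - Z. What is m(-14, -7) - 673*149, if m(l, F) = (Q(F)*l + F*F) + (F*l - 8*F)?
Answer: -100074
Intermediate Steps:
Q(Z) = 0
m(l, F) = F**2 - 8*F + F*l (m(l, F) = (0*l + F*F) + (F*l - 8*F) = (0 + F**2) + (-8*F + F*l) = F**2 + (-8*F + F*l) = F**2 - 8*F + F*l)
m(-14, -7) - 673*149 = -7*(-8 - 7 - 14) - 673*149 = -7*(-29) - 100277 = 203 - 100277 = -100074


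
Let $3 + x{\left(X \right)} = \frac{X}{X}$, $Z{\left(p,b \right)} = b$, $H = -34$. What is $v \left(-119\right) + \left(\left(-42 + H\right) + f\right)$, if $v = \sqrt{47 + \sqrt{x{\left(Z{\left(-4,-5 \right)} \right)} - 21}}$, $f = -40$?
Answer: $-116 - 119 \sqrt{47 + i \sqrt{23}} \approx -932.88 - 41.569 i$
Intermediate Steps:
$x{\left(X \right)} = -2$ ($x{\left(X \right)} = -3 + \frac{X}{X} = -3 + 1 = -2$)
$v = \sqrt{47 + i \sqrt{23}}$ ($v = \sqrt{47 + \sqrt{-2 - 21}} = \sqrt{47 + \sqrt{-23}} = \sqrt{47 + i \sqrt{23}} \approx 6.8645 + 0.34932 i$)
$v \left(-119\right) + \left(\left(-42 + H\right) + f\right) = \sqrt{47 + i \sqrt{23}} \left(-119\right) - 116 = - 119 \sqrt{47 + i \sqrt{23}} - 116 = -116 - 119 \sqrt{47 + i \sqrt{23}}$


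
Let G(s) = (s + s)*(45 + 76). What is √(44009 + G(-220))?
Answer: I*√9231 ≈ 96.078*I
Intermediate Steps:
G(s) = 242*s (G(s) = (2*s)*121 = 242*s)
√(44009 + G(-220)) = √(44009 + 242*(-220)) = √(44009 - 53240) = √(-9231) = I*√9231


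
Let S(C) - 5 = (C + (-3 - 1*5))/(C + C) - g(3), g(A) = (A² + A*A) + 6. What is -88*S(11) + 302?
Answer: 1962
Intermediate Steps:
g(A) = 6 + 2*A² (g(A) = (A² + A²) + 6 = 2*A² + 6 = 6 + 2*A²)
S(C) = -19 + (-8 + C)/(2*C) (S(C) = 5 + ((C + (-3 - 1*5))/(C + C) - (6 + 2*3²)) = 5 + ((C + (-3 - 5))/((2*C)) - (6 + 2*9)) = 5 + ((C - 8)*(1/(2*C)) - (6 + 18)) = 5 + ((-8 + C)*(1/(2*C)) - 1*24) = 5 + ((-8 + C)/(2*C) - 24) = 5 + (-24 + (-8 + C)/(2*C)) = -19 + (-8 + C)/(2*C))
-88*S(11) + 302 = -88*(-37/2 - 4/11) + 302 = -88*(-415/22) + 302 = 1660 + 302 = 1962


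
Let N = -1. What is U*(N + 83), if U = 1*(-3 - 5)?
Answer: -656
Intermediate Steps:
U = -8 (U = 1*(-8) = -8)
U*(N + 83) = -8*(-1 + 83) = -8*82 = -656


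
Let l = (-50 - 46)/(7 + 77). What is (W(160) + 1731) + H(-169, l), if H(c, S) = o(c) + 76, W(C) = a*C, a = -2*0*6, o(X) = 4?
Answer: 1811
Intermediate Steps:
l = -8/7 (l = -96/84 = -96*1/84 = -8/7 ≈ -1.1429)
a = 0 (a = 0*6 = 0)
W(C) = 0 (W(C) = 0*C = 0)
H(c, S) = 80 (H(c, S) = 4 + 76 = 80)
(W(160) + 1731) + H(-169, l) = (0 + 1731) + 80 = 1731 + 80 = 1811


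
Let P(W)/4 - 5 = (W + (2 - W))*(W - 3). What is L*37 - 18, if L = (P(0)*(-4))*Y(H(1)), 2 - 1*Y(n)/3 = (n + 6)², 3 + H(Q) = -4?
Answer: 1758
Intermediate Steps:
H(Q) = -7 (H(Q) = -3 - 4 = -7)
Y(n) = 6 - 3*(6 + n)² (Y(n) = 6 - 3*(n + 6)² = 6 - 3*(6 + n)²)
P(W) = -4 + 8*W (P(W) = 20 + 4*((W + (2 - W))*(W - 3)) = 20 + 4*(2*(-3 + W)) = 20 + 4*(-6 + 2*W) = 20 + (-24 + 8*W) = -4 + 8*W)
L = 48 (L = ((-4 + 8*0)*(-4))*(6 - 3*(6 - 7)²) = ((-4 + 0)*(-4))*(6 - 3*(-1)²) = (-4*(-4))*(6 - 3*1) = 16*(6 - 3) = 16*3 = 48)
L*37 - 18 = 48*37 - 18 = 1776 - 18 = 1758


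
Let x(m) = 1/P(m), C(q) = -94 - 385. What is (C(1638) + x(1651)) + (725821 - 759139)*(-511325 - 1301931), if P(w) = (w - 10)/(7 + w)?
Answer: 99139477268147/1641 ≈ 6.0414e+10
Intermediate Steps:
P(w) = (-10 + w)/(7 + w)
C(q) = -479
x(m) = (7 + m)/(-10 + m) (x(m) = 1/((-10 + m)/(7 + m)) = (7 + m)/(-10 + m))
(C(1638) + x(1651)) + (725821 - 759139)*(-511325 - 1301931) = (-479 + (7 + 1651)/(-10 + 1651)) + (725821 - 759139)*(-511325 - 1301931) = (-479 + 1658/1641) - 33318*(-1813256) = (-479 + (1/1641)*1658) + 60414063408 = (-479 + 1658/1641) + 60414063408 = -784381/1641 + 60414063408 = 99139477268147/1641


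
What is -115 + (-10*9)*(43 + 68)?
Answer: -10105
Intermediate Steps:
-115 + (-10*9)*(43 + 68) = -115 - 90*111 = -115 - 9990 = -10105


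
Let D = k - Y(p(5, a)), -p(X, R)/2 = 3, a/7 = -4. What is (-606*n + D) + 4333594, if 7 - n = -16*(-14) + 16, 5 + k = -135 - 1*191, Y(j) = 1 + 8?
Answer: 4474452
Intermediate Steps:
a = -28 (a = 7*(-4) = -28)
p(X, R) = -6 (p(X, R) = -2*3 = -6)
Y(j) = 9
k = -331 (k = -5 + (-135 - 1*191) = -5 + (-135 - 191) = -5 - 326 = -331)
D = -340 (D = -331 - 1*9 = -331 - 9 = -340)
n = -233 (n = 7 - (-16*(-14) + 16) = 7 - (224 + 16) = 7 - 1*240 = 7 - 240 = -233)
(-606*n + D) + 4333594 = (-606*(-233) - 340) + 4333594 = (141198 - 340) + 4333594 = 140858 + 4333594 = 4474452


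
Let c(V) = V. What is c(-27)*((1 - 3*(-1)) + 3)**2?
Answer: -1323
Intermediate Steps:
c(-27)*((1 - 3*(-1)) + 3)**2 = -27*((1 - 3*(-1)) + 3)**2 = -27*((1 + 3) + 3)**2 = -27*(4 + 3)**2 = -27*7**2 = -27*49 = -1323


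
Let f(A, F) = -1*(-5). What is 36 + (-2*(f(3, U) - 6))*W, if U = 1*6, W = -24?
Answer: -12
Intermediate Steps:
U = 6
f(A, F) = 5
36 + (-2*(f(3, U) - 6))*W = 36 - 2*(5 - 6)*(-24) = 36 - 2*(-1)*(-24) = 36 + 2*(-24) = 36 - 48 = -12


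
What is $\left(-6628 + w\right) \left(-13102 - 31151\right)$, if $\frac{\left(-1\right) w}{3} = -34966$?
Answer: $-4348742310$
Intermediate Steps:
$w = 104898$ ($w = \left(-3\right) \left(-34966\right) = 104898$)
$\left(-6628 + w\right) \left(-13102 - 31151\right) = \left(-6628 + 104898\right) \left(-13102 - 31151\right) = 98270 \left(-44253\right) = -4348742310$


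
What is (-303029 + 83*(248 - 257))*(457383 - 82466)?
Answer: -113890786592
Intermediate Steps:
(-303029 + 83*(248 - 257))*(457383 - 82466) = (-303029 + 83*(-9))*374917 = (-303029 - 747)*374917 = -303776*374917 = -113890786592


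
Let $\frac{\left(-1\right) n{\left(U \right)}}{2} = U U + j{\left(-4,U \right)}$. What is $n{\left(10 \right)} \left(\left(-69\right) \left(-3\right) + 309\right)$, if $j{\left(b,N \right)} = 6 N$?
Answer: $-165120$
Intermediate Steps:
$n{\left(U \right)} = - 12 U - 2 U^{2}$ ($n{\left(U \right)} = - 2 \left(U U + 6 U\right) = - 2 \left(U^{2} + 6 U\right) = - 12 U - 2 U^{2}$)
$n{\left(10 \right)} \left(\left(-69\right) \left(-3\right) + 309\right) = 2 \cdot 10 \left(-6 - 10\right) \left(\left(-69\right) \left(-3\right) + 309\right) = 2 \cdot 10 \left(-6 - 10\right) \left(207 + 309\right) = 2 \cdot 10 \left(-16\right) 516 = \left(-320\right) 516 = -165120$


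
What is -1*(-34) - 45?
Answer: -11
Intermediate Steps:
-1*(-34) - 45 = 34 - 45 = -11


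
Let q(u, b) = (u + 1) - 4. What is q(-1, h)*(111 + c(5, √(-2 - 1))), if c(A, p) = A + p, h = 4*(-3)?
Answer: -464 - 4*I*√3 ≈ -464.0 - 6.9282*I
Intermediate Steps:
h = -12
q(u, b) = -3 + u (q(u, b) = (1 + u) - 4 = -3 + u)
q(-1, h)*(111 + c(5, √(-2 - 1))) = (-3 - 1)*(111 + (5 + √(-2 - 1))) = -4*(111 + (5 + √(-3))) = -4*(111 + (5 + I*√3)) = -4*(116 + I*√3) = -464 - 4*I*√3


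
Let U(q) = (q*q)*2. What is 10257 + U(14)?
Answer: 10649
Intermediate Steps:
U(q) = 2*q² (U(q) = q²*2 = 2*q²)
10257 + U(14) = 10257 + 2*14² = 10257 + 2*196 = 10257 + 392 = 10649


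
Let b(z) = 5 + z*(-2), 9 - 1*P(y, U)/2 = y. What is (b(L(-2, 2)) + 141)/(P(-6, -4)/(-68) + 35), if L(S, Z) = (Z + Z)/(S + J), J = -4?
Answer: 15028/3525 ≈ 4.2633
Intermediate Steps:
L(S, Z) = 2*Z/(-4 + S) (L(S, Z) = (Z + Z)/(S - 4) = (2*Z)/(-4 + S) = 2*Z/(-4 + S))
P(y, U) = 18 - 2*y
b(z) = 5 - 2*z
(b(L(-2, 2)) + 141)/(P(-6, -4)/(-68) + 35) = ((5 - 4*2/(-4 - 2)) + 141)/((18 - 2*(-6))/(-68) + 35) = ((5 - 4*2/(-6)) + 141)/((18 + 12)*(-1/68) + 35) = ((5 - 4*2*(-1)/6) + 141)/(30*(-1/68) + 35) = ((5 - 2*(-2/3)) + 141)/(-15/34 + 35) = ((5 + 4/3) + 141)/(1175/34) = 34*(19/3 + 141)/1175 = (34/1175)*(442/3) = 15028/3525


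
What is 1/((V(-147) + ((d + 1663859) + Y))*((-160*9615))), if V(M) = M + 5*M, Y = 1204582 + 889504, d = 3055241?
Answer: -1/10480048473600 ≈ -9.5419e-14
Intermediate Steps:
Y = 2094086
V(M) = 6*M
1/((V(-147) + ((d + 1663859) + Y))*((-160*9615))) = 1/((6*(-147) + ((3055241 + 1663859) + 2094086))*((-160*9615))) = 1/((-882 + (4719100 + 2094086))*(-1538400)) = -1/1538400/(-882 + 6813186) = -1/1538400/6812304 = (1/6812304)*(-1/1538400) = -1/10480048473600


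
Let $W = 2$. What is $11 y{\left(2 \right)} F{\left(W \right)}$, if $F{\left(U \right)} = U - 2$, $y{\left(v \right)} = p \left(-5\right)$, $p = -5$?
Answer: $0$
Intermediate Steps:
$y{\left(v \right)} = 25$ ($y{\left(v \right)} = \left(-5\right) \left(-5\right) = 25$)
$F{\left(U \right)} = -2 + U$
$11 y{\left(2 \right)} F{\left(W \right)} = 11 \cdot 25 \left(-2 + 2\right) = 275 \cdot 0 = 0$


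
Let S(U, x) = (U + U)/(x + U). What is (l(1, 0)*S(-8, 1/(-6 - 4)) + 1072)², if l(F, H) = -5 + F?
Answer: 7429060864/6561 ≈ 1.1323e+6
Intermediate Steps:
S(U, x) = 2*U/(U + x) (S(U, x) = (2*U)/(U + x) = 2*U/(U + x))
(l(1, 0)*S(-8, 1/(-6 - 4)) + 1072)² = ((-5 + 1)*(2*(-8)/(-8 + 1/(-6 - 4))) + 1072)² = (-8*(-8)/(-8 + 1/(-10)) + 1072)² = (-8*(-8)/(-8 - ⅒) + 1072)² = (-8*(-8)/(-81/10) + 1072)² = (-8*(-8)*(-10)/81 + 1072)² = (-4*160/81 + 1072)² = (-640/81 + 1072)² = (86192/81)² = 7429060864/6561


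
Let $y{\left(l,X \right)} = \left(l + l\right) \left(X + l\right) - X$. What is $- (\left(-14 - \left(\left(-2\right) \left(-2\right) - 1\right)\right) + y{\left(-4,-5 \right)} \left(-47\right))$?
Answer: $3636$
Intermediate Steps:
$y{\left(l,X \right)} = - X + 2 l \left(X + l\right)$ ($y{\left(l,X \right)} = 2 l \left(X + l\right) - X = - X + 2 l \left(X + l\right)$)
$- (\left(-14 - \left(\left(-2\right) \left(-2\right) - 1\right)\right) + y{\left(-4,-5 \right)} \left(-47\right)) = - (\left(-14 - \left(\left(-2\right) \left(-2\right) - 1\right)\right) + \left(\left(-1\right) \left(-5\right) + 2 \left(-4\right)^{2} + 2 \left(-5\right) \left(-4\right)\right) \left(-47\right)) = - (\left(-14 - \left(4 - 1\right)\right) + \left(5 + 2 \cdot 16 + 40\right) \left(-47\right)) = - (\left(-14 - 3\right) + \left(5 + 32 + 40\right) \left(-47\right)) = - (\left(-14 - 3\right) + 77 \left(-47\right)) = - (-17 - 3619) = \left(-1\right) \left(-3636\right) = 3636$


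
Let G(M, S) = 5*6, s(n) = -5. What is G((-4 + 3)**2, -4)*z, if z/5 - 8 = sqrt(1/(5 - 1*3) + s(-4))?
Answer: 1200 + 225*I*sqrt(2) ≈ 1200.0 + 318.2*I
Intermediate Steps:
G(M, S) = 30
z = 40 + 15*I*sqrt(2)/2 (z = 40 + 5*sqrt(1/(5 - 1*3) - 5) = 40 + 5*sqrt(1/(5 - 3) - 5) = 40 + 5*sqrt(1/2 - 5) = 40 + 5*sqrt(-9/2) = 40 + 5*(3*I*sqrt(2)/2) = 40 + 15*I*sqrt(2)/2 ≈ 40.0 + 10.607*I)
G((-4 + 3)**2, -4)*z = 30*(40 + 15*I*sqrt(2)/2) = 1200 + 225*I*sqrt(2)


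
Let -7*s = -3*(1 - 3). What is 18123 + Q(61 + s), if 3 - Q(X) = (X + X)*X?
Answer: 533692/49 ≈ 10892.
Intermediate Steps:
s = -6/7 (s = -(-3)*(1 - 3)/7 = -(-3)*(-2)/7 = -⅐*6 = -6/7 ≈ -0.85714)
Q(X) = 3 - 2*X² (Q(X) = 3 - (X + X)*X = 3 - 2*X*X = 3 - 2*X²)
18123 + Q(61 + s) = 18123 + (3 - 2*(61 - 6/7)²) = 18123 + (3 - 2*(421/7)²) = 18123 + (3 - 2*177241/49) = 18123 + (3 - 354482/49) = 18123 - 354335/49 = 533692/49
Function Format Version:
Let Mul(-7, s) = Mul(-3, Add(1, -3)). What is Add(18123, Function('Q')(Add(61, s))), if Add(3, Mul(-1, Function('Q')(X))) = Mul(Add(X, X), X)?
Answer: Rational(533692, 49) ≈ 10892.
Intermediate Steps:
s = Rational(-6, 7) (s = Mul(Rational(-1, 7), Mul(-3, Add(1, -3))) = Mul(Rational(-1, 7), Mul(-3, -2)) = Mul(Rational(-1, 7), 6) = Rational(-6, 7) ≈ -0.85714)
Function('Q')(X) = Add(3, Mul(-2, Pow(X, 2))) (Function('Q')(X) = Add(3, Mul(-1, Mul(Add(X, X), X))) = Add(3, Mul(-1, Mul(Mul(2, X), X))) = Add(3, Mul(-1, Mul(2, Pow(X, 2)))) = Add(3, Mul(-2, Pow(X, 2))))
Add(18123, Function('Q')(Add(61, s))) = Add(18123, Add(3, Mul(-2, Pow(Add(61, Rational(-6, 7)), 2)))) = Add(18123, Add(3, Mul(-2, Pow(Rational(421, 7), 2)))) = Add(18123, Add(3, Mul(-2, Rational(177241, 49)))) = Add(18123, Add(3, Rational(-354482, 49))) = Add(18123, Rational(-354335, 49)) = Rational(533692, 49)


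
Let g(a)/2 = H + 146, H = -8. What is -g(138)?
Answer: -276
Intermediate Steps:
g(a) = 276 (g(a) = 2*(-8 + 146) = 2*138 = 276)
-g(138) = -1*276 = -276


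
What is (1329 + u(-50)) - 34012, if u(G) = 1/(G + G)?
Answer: -3268301/100 ≈ -32683.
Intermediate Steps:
u(G) = 1/(2*G)
(1329 + u(-50)) - 34012 = (1329 + (½)/(-50)) - 34012 = (1329 + (½)*(-1/50)) - 34012 = (1329 - 1/100) - 34012 = 132899/100 - 34012 = -3268301/100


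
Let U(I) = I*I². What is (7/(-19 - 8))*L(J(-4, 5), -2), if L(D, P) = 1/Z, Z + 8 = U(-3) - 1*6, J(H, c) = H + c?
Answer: 7/1107 ≈ 0.0063234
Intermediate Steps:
U(I) = I³
Z = -41 (Z = -8 + ((-3)³ - 1*6) = -8 + (-27 - 6) = -8 - 33 = -41)
L(D, P) = -1/41 (L(D, P) = 1/(-41) = -1/41)
(7/(-19 - 8))*L(J(-4, 5), -2) = (7/(-19 - 8))*(-1/41) = (7/(-27))*(-1/41) = (7*(-1/27))*(-1/41) = -7/27*(-1/41) = 7/1107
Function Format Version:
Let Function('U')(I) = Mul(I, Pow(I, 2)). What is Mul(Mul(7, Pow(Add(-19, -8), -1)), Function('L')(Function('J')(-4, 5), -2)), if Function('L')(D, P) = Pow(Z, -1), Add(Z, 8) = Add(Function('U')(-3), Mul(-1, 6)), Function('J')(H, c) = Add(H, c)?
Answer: Rational(7, 1107) ≈ 0.0063234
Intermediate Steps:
Function('U')(I) = Pow(I, 3)
Z = -41 (Z = Add(-8, Add(Pow(-3, 3), Mul(-1, 6))) = Add(-8, Add(-27, -6)) = Add(-8, -33) = -41)
Function('L')(D, P) = Rational(-1, 41) (Function('L')(D, P) = Pow(-41, -1) = Rational(-1, 41))
Mul(Mul(7, Pow(Add(-19, -8), -1)), Function('L')(Function('J')(-4, 5), -2)) = Mul(Mul(7, Pow(Add(-19, -8), -1)), Rational(-1, 41)) = Mul(Mul(7, Pow(-27, -1)), Rational(-1, 41)) = Mul(Mul(7, Rational(-1, 27)), Rational(-1, 41)) = Mul(Rational(-7, 27), Rational(-1, 41)) = Rational(7, 1107)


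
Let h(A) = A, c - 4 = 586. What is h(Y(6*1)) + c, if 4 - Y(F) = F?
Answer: 588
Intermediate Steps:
c = 590 (c = 4 + 586 = 590)
Y(F) = 4 - F
h(Y(6*1)) + c = (4 - 6) + 590 = -2 + 590 = 588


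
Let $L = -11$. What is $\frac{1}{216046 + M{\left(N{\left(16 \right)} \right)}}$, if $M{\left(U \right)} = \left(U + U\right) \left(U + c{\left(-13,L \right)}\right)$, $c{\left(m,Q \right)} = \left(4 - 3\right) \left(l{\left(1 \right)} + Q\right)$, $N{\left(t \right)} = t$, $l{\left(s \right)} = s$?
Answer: $\frac{1}{216238} \approx 4.6245 \cdot 10^{-6}$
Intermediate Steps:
$c{\left(m,Q \right)} = 1 + Q$ ($c{\left(m,Q \right)} = \left(4 - 3\right) \left(1 + Q\right) = 1 \left(1 + Q\right) = 1 + Q$)
$M{\left(U \right)} = 2 U \left(-10 + U\right)$ ($M{\left(U \right)} = \left(U + U\right) \left(U + \left(1 - 11\right)\right) = 2 U \left(U - 10\right) = 2 U \left(-10 + U\right)$)
$\frac{1}{216046 + M{\left(N{\left(16 \right)} \right)}} = \frac{1}{216046 + 2 \cdot 16 \left(-10 + 16\right)} = \frac{1}{216046 + 2 \cdot 16 \cdot 6} = \frac{1}{216046 + 192} = \frac{1}{216238}$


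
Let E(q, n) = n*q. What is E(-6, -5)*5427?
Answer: 162810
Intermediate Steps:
E(-6, -5)*5427 = -5*(-6)*5427 = 30*5427 = 162810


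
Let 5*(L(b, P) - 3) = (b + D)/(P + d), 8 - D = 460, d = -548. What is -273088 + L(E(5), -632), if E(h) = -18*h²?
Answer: -805600299/2950 ≈ -2.7309e+5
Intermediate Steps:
D = -452 (D = 8 - 1*460 = 8 - 460 = -452)
L(b, P) = 3 + (-452 + b)/(5*(-548 + P)) (L(b, P) = 3 + ((b - 452)/(P - 548))/5 = 3 + ((-452 + b)/(-548 + P))/5 = 3 + (-452 + b)/(5*(-548 + P)))
-273088 + L(E(5), -632) = -273088 + (-8672 - 18*5² + 15*(-632))/(5*(-548 - 632)) = -273088 + (⅕)*(-8672 - 18*25 - 9480)/(-1180) = -273088 + (⅕)*(-1/1180)*(-8672 - 450 - 9480) = -273088 + (⅕)*(-1/1180)*(-18602) = -273088 + 9301/2950 = -805600299/2950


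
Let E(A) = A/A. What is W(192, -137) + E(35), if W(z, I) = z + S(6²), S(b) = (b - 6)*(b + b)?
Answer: 2353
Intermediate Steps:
S(b) = 2*b*(-6 + b) (S(b) = (-6 + b)*(2*b) = 2*b*(-6 + b))
E(A) = 1
W(z, I) = 2160 + z (W(z, I) = z + 2*6²*(-6 + 6²) = z + 2*36*(-6 + 36) = z + 2*36*30 = z + 2160 = 2160 + z)
W(192, -137) + E(35) = (2160 + 192) + 1 = 2352 + 1 = 2353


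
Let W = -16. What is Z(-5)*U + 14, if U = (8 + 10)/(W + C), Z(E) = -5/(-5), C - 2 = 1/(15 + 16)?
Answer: 5504/433 ≈ 12.711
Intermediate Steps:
C = 63/31 (C = 2 + 1/(15 + 16) = 2 + 1/31 = 63/31 ≈ 2.0323)
Z(E) = 1 (Z(E) = -5*(-1/5) = 1)
U = -558/433 (U = (8 + 10)/(-16 + 63/31) = 18/(-433/31) = 18*(-31/433) = -558/433 ≈ -1.2887)
Z(-5)*U + 14 = 1*(-558/433) + 14 = -558/433 + 14 = 5504/433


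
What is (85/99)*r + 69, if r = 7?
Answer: 7426/99 ≈ 75.010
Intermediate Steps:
(85/99)*r + 69 = (85/99)*7 + 69 = 595/99 + 69 = 7426/99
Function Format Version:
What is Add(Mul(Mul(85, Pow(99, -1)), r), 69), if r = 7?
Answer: Rational(7426, 99) ≈ 75.010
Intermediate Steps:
Add(Mul(Mul(85, Pow(99, -1)), r), 69) = Add(Mul(Mul(85, Pow(99, -1)), 7), 69) = Add(Mul(Mul(85, Rational(1, 99)), 7), 69) = Add(Mul(Rational(85, 99), 7), 69) = Add(Rational(595, 99), 69) = Rational(7426, 99)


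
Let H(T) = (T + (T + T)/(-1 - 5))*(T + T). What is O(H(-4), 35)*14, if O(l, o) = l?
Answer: 896/3 ≈ 298.67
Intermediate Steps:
H(T) = 4*T²/3 (H(T) = (T + (2*T)/(-6))*(2*T) = (T + (2*T)*(-⅙))*(2*T) = (T - T/3)*(2*T) = (2*T/3)*(2*T) = 4*T²/3)
O(H(-4), 35)*14 = ((4/3)*(-4)²)*14 = ((4/3)*16)*14 = (64/3)*14 = 896/3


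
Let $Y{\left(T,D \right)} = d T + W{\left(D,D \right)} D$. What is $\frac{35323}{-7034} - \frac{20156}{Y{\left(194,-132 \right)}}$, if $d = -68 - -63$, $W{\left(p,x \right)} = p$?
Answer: $- \frac{361490973}{57868718} \approx -6.2467$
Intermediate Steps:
$d = -5$ ($d = -68 + 63 = -5$)
$Y{\left(T,D \right)} = D^{2} - 5 T$ ($Y{\left(T,D \right)} = - 5 T + D D = - 5 T + D^{2} = D^{2} - 5 T$)
$\frac{35323}{-7034} - \frac{20156}{Y{\left(194,-132 \right)}} = \frac{35323}{-7034} - \frac{20156}{\left(-132\right)^{2} - 970} = 35323 \left(- \frac{1}{7034}\right) - \frac{20156}{17424 - 970} = - \frac{35323}{7034} - \frac{20156}{16454} = - \frac{35323}{7034} - \frac{10078}{8227} = - \frac{361490973}{57868718}$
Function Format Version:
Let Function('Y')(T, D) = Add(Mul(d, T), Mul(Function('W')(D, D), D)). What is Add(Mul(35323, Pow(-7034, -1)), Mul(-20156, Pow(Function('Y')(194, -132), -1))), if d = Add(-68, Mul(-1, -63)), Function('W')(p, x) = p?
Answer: Rational(-361490973, 57868718) ≈ -6.2467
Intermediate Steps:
d = -5 (d = Add(-68, 63) = -5)
Function('Y')(T, D) = Add(Pow(D, 2), Mul(-5, T)) (Function('Y')(T, D) = Add(Mul(-5, T), Mul(D, D)) = Add(Mul(-5, T), Pow(D, 2)) = Add(Pow(D, 2), Mul(-5, T)))
Add(Mul(35323, Pow(-7034, -1)), Mul(-20156, Pow(Function('Y')(194, -132), -1))) = Add(Mul(35323, Pow(-7034, -1)), Mul(-20156, Pow(Add(Pow(-132, 2), Mul(-5, 194)), -1))) = Add(Mul(35323, Rational(-1, 7034)), Mul(-20156, Pow(Add(17424, -970), -1))) = Add(Rational(-35323, 7034), Mul(-20156, Pow(16454, -1))) = Add(Rational(-35323, 7034), Mul(-20156, Rational(1, 16454))) = Add(Rational(-35323, 7034), Rational(-10078, 8227)) = Rational(-361490973, 57868718)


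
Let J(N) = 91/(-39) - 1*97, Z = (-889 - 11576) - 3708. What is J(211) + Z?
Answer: -48817/3 ≈ -16272.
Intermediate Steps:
Z = -16173 (Z = -12465 - 3708 = -16173)
J(N) = -298/3 (J(N) = 91*(-1/39) - 97 = -7/3 - 97 = -298/3)
J(211) + Z = -298/3 - 16173 = -48817/3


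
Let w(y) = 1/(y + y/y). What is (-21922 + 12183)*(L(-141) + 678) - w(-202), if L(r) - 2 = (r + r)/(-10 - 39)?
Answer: -65777225429/9849 ≈ -6.6786e+6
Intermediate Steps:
w(y) = 1/(1 + y) (w(y) = 1/(y + 1) = 1/(1 + y))
L(r) = 2 - 2*r/49 (L(r) = 2 + (r + r)/(-10 - 39) = 2 + (2*r)/(-49) = 2 + (2*r)*(-1/49) = 2 - 2*r/49)
(-21922 + 12183)*(L(-141) + 678) - w(-202) = (-21922 + 12183)*((2 - 2/49*(-141)) + 678) - 1/(1 - 202) = -9739*((2 + 282/49) + 678) - 1/(-201) = -9739*(380/49 + 678) - 1*(-1/201) = -9739*33602/49 + 1/201 = -327249878/49 + 1/201 = -65777225429/9849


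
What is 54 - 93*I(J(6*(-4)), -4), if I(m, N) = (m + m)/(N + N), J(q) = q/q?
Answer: 309/4 ≈ 77.250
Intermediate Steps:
J(q) = 1
I(m, N) = m/N (I(m, N) = (2*m)/((2*N)) = (2*m)*(1/(2*N)) = m/N)
54 - 93*I(J(6*(-4)), -4) = 54 - 93/(-4) = 54 - 93*(-1)/4 = 54 - 93*(-1/4) = 54 + 93/4 = 309/4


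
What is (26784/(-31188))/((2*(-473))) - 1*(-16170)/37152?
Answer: 77208059/177023088 ≈ 0.43615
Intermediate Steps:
(26784/(-31188))/((2*(-473))) - 1*(-16170)/37152 = (26784*(-1/31188))/(-946) + 16170*(1/37152) = -2232/2599*(-1/946) + 2695/6192 = 1116/1229327 + 2695/6192 = 77208059/177023088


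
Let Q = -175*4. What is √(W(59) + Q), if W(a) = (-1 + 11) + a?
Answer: I*√631 ≈ 25.12*I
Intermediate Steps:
W(a) = 10 + a
Q = -700
√(W(59) + Q) = √((10 + 59) - 700) = √(69 - 700) = √(-631) = I*√631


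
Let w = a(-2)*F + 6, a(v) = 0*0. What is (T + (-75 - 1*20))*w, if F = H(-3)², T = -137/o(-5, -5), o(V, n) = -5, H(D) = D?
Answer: -2028/5 ≈ -405.60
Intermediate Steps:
T = 137/5 (T = -137/(-5) = -137*(-⅕) = 137/5 ≈ 27.400)
a(v) = 0
F = 9 (F = (-3)² = 9)
w = 6 (w = 0*9 + 6 = 0 + 6 = 6)
(T + (-75 - 1*20))*w = (137/5 + (-75 - 1*20))*6 = (137/5 + (-75 - 20))*6 = (137/5 - 95)*6 = -338/5*6 = -2028/5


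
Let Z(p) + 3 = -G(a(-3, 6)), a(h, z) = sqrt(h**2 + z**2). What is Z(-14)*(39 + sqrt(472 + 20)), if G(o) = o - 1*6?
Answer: 3*(1 - sqrt(5))*(39 + 2*sqrt(123)) ≈ -226.87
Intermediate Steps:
G(o) = -6 + o (G(o) = o - 6 = -6 + o)
Z(p) = 3 - 3*sqrt(5) (Z(p) = -3 - (-6 + sqrt((-3)**2 + 6**2)) = -3 - (-6 + sqrt(9 + 36)) = -3 - (-6 + sqrt(45)) = -3 - (-6 + 3*sqrt(5)) = -3 + (6 - 3*sqrt(5)) = 3 - 3*sqrt(5))
Z(-14)*(39 + sqrt(472 + 20)) = (3 - 3*sqrt(5))*(39 + sqrt(472 + 20)) = (3 - 3*sqrt(5))*(39 + sqrt(492)) = (3 - 3*sqrt(5))*(39 + 2*sqrt(123))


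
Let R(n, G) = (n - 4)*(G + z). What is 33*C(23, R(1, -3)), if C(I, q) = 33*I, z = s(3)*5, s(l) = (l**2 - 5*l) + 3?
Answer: 25047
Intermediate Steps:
s(l) = 3 + l**2 - 5*l
z = -15 (z = (3 + 3**2 - 5*3)*5 = (3 + 9 - 15)*5 = -3*5 = -15)
R(n, G) = (-15 + G)*(-4 + n) (R(n, G) = (n - 4)*(G - 15) = (-4 + n)*(-15 + G) = (-15 + G)*(-4 + n))
33*C(23, R(1, -3)) = 33*(33*23) = 33*759 = 25047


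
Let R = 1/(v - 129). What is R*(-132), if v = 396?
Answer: -44/89 ≈ -0.49438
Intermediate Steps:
R = 1/267 (R = 1/(396 - 129) = 1/267 ≈ 0.0037453)
R*(-132) = (1/267)*(-132) = -44/89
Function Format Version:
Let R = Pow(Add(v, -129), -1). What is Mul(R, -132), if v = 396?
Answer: Rational(-44, 89) ≈ -0.49438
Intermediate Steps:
R = Rational(1, 267) (R = Pow(Add(396, -129), -1) = Pow(267, -1) = Rational(1, 267) ≈ 0.0037453)
Mul(R, -132) = Mul(Rational(1, 267), -132) = Rational(-44, 89)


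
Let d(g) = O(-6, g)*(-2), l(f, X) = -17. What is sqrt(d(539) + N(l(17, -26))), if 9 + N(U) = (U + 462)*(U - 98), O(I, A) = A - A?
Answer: 4*I*sqrt(3199) ≈ 226.24*I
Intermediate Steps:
O(I, A) = 0
N(U) = -9 + (-98 + U)*(462 + U) (N(U) = -9 + (U + 462)*(U - 98) = -9 + (462 + U)*(-98 + U) = -9 + (-98 + U)*(462 + U))
d(g) = 0 (d(g) = 0*(-2) = 0)
sqrt(d(539) + N(l(17, -26))) = sqrt(0 + (-45285 + (-17)**2 + 364*(-17))) = sqrt(0 + (-45285 + 289 - 6188)) = sqrt(0 - 51184) = sqrt(-51184) = 4*I*sqrt(3199)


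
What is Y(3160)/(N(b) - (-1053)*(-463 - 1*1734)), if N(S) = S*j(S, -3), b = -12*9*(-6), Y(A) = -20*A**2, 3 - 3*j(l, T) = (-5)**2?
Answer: 199712000/2318193 ≈ 86.150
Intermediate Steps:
j(l, T) = -22/3 (j(l, T) = 1 - 1/3*(-5)**2 = 1 - 1/3*25 = 1 - 25/3 = -22/3)
b = 648 (b = -108*(-6) = 648)
N(S) = -22*S/3 (N(S) = S*(-22/3) = -22*S/3)
Y(3160)/(N(b) - (-1053)*(-463 - 1*1734)) = (-20*3160**2)/(-22/3*648 - (-1053)*(-463 - 1*1734)) = (-20*9985600)/(-4752 - (-1053)*(-463 - 1734)) = -199712000/(-4752 - (-1053)*(-2197)) = -199712000/(-4752 - 1*2313441) = -199712000/(-4752 - 2313441) = -199712000/(-2318193) = -199712000*(-1/2318193) = 199712000/2318193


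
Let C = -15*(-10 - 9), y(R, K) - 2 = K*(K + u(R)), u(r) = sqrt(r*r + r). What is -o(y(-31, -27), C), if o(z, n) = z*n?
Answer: -208335 + 7695*sqrt(930) ≈ 26331.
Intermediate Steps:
u(r) = sqrt(r + r**2) (u(r) = sqrt(r**2 + r) = sqrt(r + r**2))
y(R, K) = 2 + K*(K + sqrt(R*(1 + R)))
C = 285 (C = -15*(-19) = 285)
o(z, n) = n*z
-o(y(-31, -27), C) = -285*(2 + (-27)**2 - 27*sqrt(930)) = -285*(2 + 729 - 27*sqrt(930)) = -285*(731 - 27*sqrt(930)) = -(208335 - 7695*sqrt(930)) = -208335 + 7695*sqrt(930)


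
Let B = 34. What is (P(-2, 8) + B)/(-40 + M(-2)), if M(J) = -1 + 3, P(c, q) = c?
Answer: -16/19 ≈ -0.84210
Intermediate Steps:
M(J) = 2
(P(-2, 8) + B)/(-40 + M(-2)) = (-2 + 34)/(-40 + 2) = 32/(-38) = 32*(-1/38) = -16/19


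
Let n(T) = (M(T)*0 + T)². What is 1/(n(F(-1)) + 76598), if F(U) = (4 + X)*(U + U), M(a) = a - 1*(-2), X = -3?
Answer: 1/76602 ≈ 1.3054e-5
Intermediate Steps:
M(a) = 2 + a (M(a) = a + 2 = 2 + a)
F(U) = 2*U (F(U) = (4 - 3)*(U + U) = 1*(2*U) = 2*U)
n(T) = T² (n(T) = ((2 + T)*0 + T)² = (0 + T)² = T²)
1/(n(F(-1)) + 76598) = 1/((2*(-1))² + 76598) = 1/((-2)² + 76598) = 1/(4 + 76598) = 1/76602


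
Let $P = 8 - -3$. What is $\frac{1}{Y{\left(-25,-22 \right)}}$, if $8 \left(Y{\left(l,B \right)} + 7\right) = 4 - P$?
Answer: $- \frac{8}{63} \approx -0.12698$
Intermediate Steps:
$P = 11$ ($P = 8 + 3 = 11$)
$Y{\left(l,B \right)} = - \frac{63}{8}$ ($Y{\left(l,B \right)} = -7 + \frac{4 - 11}{8} = -7 + \frac{1}{8} \left(-7\right) = -7 - \frac{7}{8} = - \frac{63}{8}$)
$\frac{1}{Y{\left(-25,-22 \right)}} = \frac{1}{- \frac{63}{8}} = - \frac{8}{63}$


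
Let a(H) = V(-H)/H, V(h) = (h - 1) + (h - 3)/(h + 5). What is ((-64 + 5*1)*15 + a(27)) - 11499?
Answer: -3678341/297 ≈ -12385.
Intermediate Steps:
V(h) = -1 + h + (-3 + h)/(5 + h) (V(h) = (-1 + h) + (-3 + h)/(5 + h) = -1 + h + (-3 + h)/(5 + h))
a(H) = (-8 + H**2 - 5*H)/(H*(5 - H)) (a(H) = ((-8 + (-H)**2 + 5*(-H))/(5 - H))/H = ((-8 + H**2 - 5*H)/(5 - H))/H = (-8 + H**2 - 5*H)/(H*(5 - H)))
((-64 + 5*1)*15 + a(27)) - 11499 = ((-64 + 5*1)*15 + (8 - 1*27**2 + 5*27)/(27*(-5 + 27))) - 11499 = ((-64 + 5)*15 + (1/27)*(8 - 1*729 + 135)/22) - 11499 = (-59*15 + (1/27)*(1/22)*(8 - 729 + 135)) - 11499 = (-885 + (1/27)*(1/22)*(-586)) - 11499 = (-885 - 293/297) - 11499 = -263138/297 - 11499 = -3678341/297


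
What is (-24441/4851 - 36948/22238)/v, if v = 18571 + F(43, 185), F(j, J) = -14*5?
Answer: -120458951/332637304923 ≈ -0.00036213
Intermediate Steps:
F(j, J) = -70
v = 18501 (v = 18571 - 70 = 18501)
(-24441/4851 - 36948/22238)/v = (-24441/4851 - 36948/22238)/18501 = (-24441*1/4851 - 36948*1/22238)*(1/18501) = (-8147/1617 - 18474/11119)*(1/18501) = -120458951/17979423*1/18501 = -120458951/332637304923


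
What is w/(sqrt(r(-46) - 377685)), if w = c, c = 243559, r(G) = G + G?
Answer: -243559*I*sqrt(377777)/377777 ≈ -396.27*I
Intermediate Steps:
r(G) = 2*G
w = 243559
w/(sqrt(r(-46) - 377685)) = 243559/(sqrt(2*(-46) - 377685)) = 243559/(sqrt(-92 - 377685)) = 243559/(sqrt(-377777)) = 243559/((I*sqrt(377777))) = 243559*(-I*sqrt(377777)/377777) = -243559*I*sqrt(377777)/377777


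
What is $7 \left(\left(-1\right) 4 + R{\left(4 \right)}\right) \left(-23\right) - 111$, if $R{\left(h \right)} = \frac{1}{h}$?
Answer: $\frac{1971}{4} \approx 492.75$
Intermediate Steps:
$7 \left(\left(-1\right) 4 + R{\left(4 \right)}\right) \left(-23\right) - 111 = 7 \left(\left(-1\right) 4 + \frac{1}{4}\right) \left(-23\right) - 111 = 7 \left(-4 + \frac{1}{4}\right) \left(-23\right) - 111 = 7 \left(- \frac{15}{4}\right) \left(-23\right) - 111 = \left(- \frac{105}{4}\right) \left(-23\right) - 111 = \frac{2415}{4} - 111 = \frac{1971}{4}$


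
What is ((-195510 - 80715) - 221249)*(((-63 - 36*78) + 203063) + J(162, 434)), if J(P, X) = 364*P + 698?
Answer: -129272598692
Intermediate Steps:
J(P, X) = 698 + 364*P
((-195510 - 80715) - 221249)*(((-63 - 36*78) + 203063) + J(162, 434)) = ((-195510 - 80715) - 221249)*(((-63 - 36*78) + 203063) + (698 + 364*162)) = (-276225 - 221249)*(((-63 - 2808) + 203063) + (698 + 58968)) = -497474*((-2871 + 203063) + 59666) = -497474*(200192 + 59666) = -497474*259858 = -129272598692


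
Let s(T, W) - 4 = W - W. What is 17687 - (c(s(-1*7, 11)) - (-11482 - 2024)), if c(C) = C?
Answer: 4177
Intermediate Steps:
s(T, W) = 4 (s(T, W) = 4 + (W - W) = 4 + 0 = 4)
17687 - (c(s(-1*7, 11)) - (-11482 - 2024)) = 17687 - (4 - (-11482 - 2024)) = 17687 - (4 - 1*(-13506)) = 17687 - (4 + 13506) = 17687 - 1*13510 = 17687 - 13510 = 4177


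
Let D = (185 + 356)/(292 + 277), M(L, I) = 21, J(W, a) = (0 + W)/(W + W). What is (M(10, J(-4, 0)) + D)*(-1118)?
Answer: -13963820/569 ≈ -24541.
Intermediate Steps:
J(W, a) = ½ (J(W, a) = W/((2*W)) = W*(1/(2*W)) = ½)
D = 541/569 ≈ 0.95079
(M(10, J(-4, 0)) + D)*(-1118) = (21 + 541/569)*(-1118) = (12490/569)*(-1118) = -13963820/569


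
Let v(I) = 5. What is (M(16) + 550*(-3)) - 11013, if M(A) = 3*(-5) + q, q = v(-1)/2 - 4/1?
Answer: -25359/2 ≈ -12680.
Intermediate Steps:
q = -3/2 (q = 5/2 - 4/1 = 5*(½) - 4*1 = 5/2 - 4 = -3/2 ≈ -1.5000)
M(A) = -33/2 (M(A) = 3*(-5) - 3/2 = -15 - 3/2 = -33/2)
(M(16) + 550*(-3)) - 11013 = (-33/2 + 550*(-3)) - 11013 = (-33/2 - 1650) - 11013 = -3333/2 - 11013 = -25359/2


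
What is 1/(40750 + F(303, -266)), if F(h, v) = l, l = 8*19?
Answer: 1/40902 ≈ 2.4449e-5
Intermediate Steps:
l = 152
F(h, v) = 152
1/(40750 + F(303, -266)) = 1/(40750 + 152) = 1/40902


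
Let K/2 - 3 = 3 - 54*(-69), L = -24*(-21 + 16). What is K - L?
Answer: 7344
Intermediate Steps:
L = 120 (L = -24*(-5) = 120)
K = 7464 (K = 6 + 2*(3 - 54*(-69)) = 6 + 2*(3 + 3726) = 6 + 2*3729 = 6 + 7458 = 7464)
K - L = 7464 - 1*120 = 7464 - 120 = 7344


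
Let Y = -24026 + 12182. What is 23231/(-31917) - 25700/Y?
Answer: 45426578/31502079 ≈ 1.4420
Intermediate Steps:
Y = -11844
23231/(-31917) - 25700/Y = 23231/(-31917) - 25700/(-11844) = 23231*(-1/31917) - 25700*(-1/11844) = -23231/31917 + 6425/2961 = 45426578/31502079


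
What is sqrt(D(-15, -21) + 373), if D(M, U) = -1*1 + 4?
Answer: 2*sqrt(94) ≈ 19.391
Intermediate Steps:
D(M, U) = 3 (D(M, U) = -1 + 4 = 3)
sqrt(D(-15, -21) + 373) = sqrt(3 + 373) = sqrt(376) = 2*sqrt(94)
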